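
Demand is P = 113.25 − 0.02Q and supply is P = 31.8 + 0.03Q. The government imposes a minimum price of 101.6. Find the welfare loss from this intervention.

27379.06

Competitive equilibrium: 113.25 − 0.02Q = 31.8 + 0.03Q → Q* = 1629, P* = 80.67.
At the floor P = 101.6, quantity demanded = (113.25 − 101.6)/0.02 = 582.5.
Sellers' marginal cost at Q' = 582.5: 31.8 + 0.03·582.5 = 49.275.
ΔQ = 1629 − 582.5 = 1046.5; wedge = 101.6 − 49.275 = 52.325.
The triangle = ½ × 1046.5 × 52.325 = 27379.06.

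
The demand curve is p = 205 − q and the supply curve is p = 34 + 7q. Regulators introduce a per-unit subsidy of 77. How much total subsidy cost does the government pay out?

2387

Competitive equilibrium: 205 − q = 34 + 7q → q* = 21.375, p* = 183.625.
The subsidy lowers effective supply by 77: p = 7q − 43.
New quantity: 205 − q = 7q − 43 → q' = 31.
Total subsidy cost = 77 × 31 = 2387.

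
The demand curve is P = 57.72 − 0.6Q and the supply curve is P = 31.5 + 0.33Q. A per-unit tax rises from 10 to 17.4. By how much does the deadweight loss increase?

Competitive equilibrium: 57.72 − 0.6Q = 31.5 + 0.33Q → Q* = 28.1935, P* = 40.8039.
For a per-unit tax t: ΔQ = t/0.93, so DWL = ½·t·(t/0.93) = t²/1.86.
At t = 10: DWL = 53.763. At t = 17.4: DWL = 162.774.
Increase = 162.774 − 53.763 = 109.01.

109.01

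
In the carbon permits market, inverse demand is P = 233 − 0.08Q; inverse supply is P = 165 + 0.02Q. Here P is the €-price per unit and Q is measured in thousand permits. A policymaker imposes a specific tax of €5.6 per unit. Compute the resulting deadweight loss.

Competitive equilibrium: 233 − 0.08Q = 165 + 0.02Q → Q* = 680, P* = 178.6.
With the tax, the buyer price exceeds the seller price by 5.6: (233 − 0.08Q) − (165 + 0.02Q) = 5.6 → Q' = 624.
ΔQ = 680 − 624 = 56; the wedge equals the tax, 5.6.
DWL = ½ × 56 × 5.6 = €156.80 thousand.

€156.80 thousand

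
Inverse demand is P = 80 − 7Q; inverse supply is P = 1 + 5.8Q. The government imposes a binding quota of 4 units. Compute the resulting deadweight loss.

30.19

Competitive equilibrium: 80 − 7Q = 1 + 5.8Q → Q* = 6.1719, P* = 36.7969.
At Q = 4: demand price = 80 − 7·4 = 52; supply price = 1 + 5.8·4 = 24.2.
ΔQ = 6.1719 − 4 = 2.1719; wedge = 52 − 24.2 = 27.8.
DWL = ½ × 2.1719 × 27.8 = 30.19.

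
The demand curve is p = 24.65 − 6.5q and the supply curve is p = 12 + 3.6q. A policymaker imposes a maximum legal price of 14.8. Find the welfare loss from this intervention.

Competitive equilibrium: 24.65 − 6.5q = 12 + 3.6q → q* = 1.2525, p* = 16.5089.
At the ceiling p = 14.8, quantity supplied = (14.8 − 12)/3.6 = 0.7778.
Willingness to pay at q' = 0.7778: 24.65 − 6.5·0.7778 = 19.5943.
Δq = 1.2525 − 0.7778 = 0.4747; wedge = 19.5943 − 14.8 = 4.7943.
DWL = ½ × 0.4747 × 4.7943 = 1.14.

1.14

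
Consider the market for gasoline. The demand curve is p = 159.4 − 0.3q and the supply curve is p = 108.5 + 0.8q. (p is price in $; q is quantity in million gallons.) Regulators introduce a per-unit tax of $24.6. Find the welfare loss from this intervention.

$275.07 million

Competitive equilibrium: 159.4 − 0.3q = 108.5 + 0.8q → q* = 46.2727, p* = 145.5182.
With the tax, the buyer price exceeds the seller price by 24.6: (159.4 − 0.3q) − (108.5 + 0.8q) = 24.6 → q' = 23.9091.
Δq = 46.2727 − 23.9091 = 22.3636; the wedge equals the tax, 24.6.
Deadweight loss = ½ × 22.3636 × 24.6 = $275.07 million.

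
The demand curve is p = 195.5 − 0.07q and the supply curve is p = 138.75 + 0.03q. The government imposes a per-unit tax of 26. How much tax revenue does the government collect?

7995

Competitive equilibrium: 195.5 − 0.07q = 138.75 + 0.03q → q* = 567.5, p* = 155.775.
With the tax, the buyer price exceeds the seller price by 26: (195.5 − 0.07q) − (138.75 + 0.03q) = 26 → q' = 307.5.
Tax revenue = 26 × 307.5 = 7995.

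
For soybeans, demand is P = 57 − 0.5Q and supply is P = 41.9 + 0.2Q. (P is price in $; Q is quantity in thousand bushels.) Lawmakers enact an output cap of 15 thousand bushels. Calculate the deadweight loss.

$15.11 thousand

Competitive equilibrium: 57 − 0.5Q = 41.9 + 0.2Q → Q* = 21.5714, P* = 46.2143.
At Q = 15: demand price = 57 − 0.5·15 = 49.5; supply price = 41.9 + 0.2·15 = 44.9.
ΔQ = 21.5714 − 15 = 6.5714; wedge = 49.5 − 44.9 = 4.6.
The triangle = ½ × 6.5714 × 4.6 = $15.11 thousand.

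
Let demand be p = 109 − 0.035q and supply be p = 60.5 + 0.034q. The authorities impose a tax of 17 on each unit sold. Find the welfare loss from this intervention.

Competitive equilibrium: 109 − 0.035q = 60.5 + 0.034q → q* = 702.8986, p* = 84.3986.
With the tax, the buyer price exceeds the seller price by 17: (109 − 0.035q) − (60.5 + 0.034q) = 17 → q' = 456.5217.
Δq = 702.8986 − 456.5217 = 246.3769; the wedge equals the tax, 17.
Welfare loss = ½ × 246.3769 × 17 = 2094.20.

2094.20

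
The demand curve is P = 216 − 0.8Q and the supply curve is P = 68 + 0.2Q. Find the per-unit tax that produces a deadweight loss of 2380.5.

69

Competitive equilibrium: 216 − 0.8Q = 68 + 0.2Q → Q* = 148, P* = 97.6.
A tax t gives ΔQ = t/1 and wedge t, so DWL = t²/2.
t²/2 = 2380.5 → t² = 4761 → t = 69.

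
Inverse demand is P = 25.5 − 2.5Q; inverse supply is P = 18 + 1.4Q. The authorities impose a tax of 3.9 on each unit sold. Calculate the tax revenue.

3.60

Competitive equilibrium: 25.5 − 2.5Q = 18 + 1.4Q → Q* = 1.9231, P* = 20.6923.
With the tax, the buyer price exceeds the seller price by 3.9: (25.5 − 2.5Q) − (18 + 1.4Q) = 3.9 → Q' = 0.9231.
Tax revenue = 3.9 × 0.9231 = 3.60.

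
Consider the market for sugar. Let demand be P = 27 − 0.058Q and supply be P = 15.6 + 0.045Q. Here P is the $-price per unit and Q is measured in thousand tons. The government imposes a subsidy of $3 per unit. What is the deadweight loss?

Competitive equilibrium: 27 − 0.058Q = 15.6 + 0.045Q → Q* = 110.6796, P* = 20.5806.
The subsidy lowers effective supply by 3: P = 12.6 + 0.045Q.
New quantity: 27 − 0.058Q = 12.6 + 0.045Q → Q' = 139.8058.
Overproduction ΔQ = 139.8058 − 110.6796 = 29.1262; wedge = subsidy = 3.
The triangle = ½ × 29.1262 × 3 = $43.69 thousand.

$43.69 thousand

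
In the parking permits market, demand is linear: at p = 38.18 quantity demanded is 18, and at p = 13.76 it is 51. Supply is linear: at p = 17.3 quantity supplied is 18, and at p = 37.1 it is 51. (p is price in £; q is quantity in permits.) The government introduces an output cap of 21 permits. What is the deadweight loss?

£106.07

Demand slope = (13.76 − 38.18)/(51 − 18) = −0.74, so p = 51.5 − 0.74q.
Supply slope = (37.1 − 17.3)/(51 − 18) = 0.6, so p = 6.5 + 0.6q.
Competitive equilibrium: 51.5 − 0.74q = 6.5 + 0.6q → q* = 33.5821, p* = 26.6493.
At q = 21: demand price = 51.5 − 0.74·21 = 35.96; supply price = 6.5 + 0.6·21 = 19.1.
Δq = 33.5821 − 21 = 12.5821; wedge = 35.96 − 19.1 = 16.86.
DWL = ½ × 12.5821 × 16.86 = £106.07.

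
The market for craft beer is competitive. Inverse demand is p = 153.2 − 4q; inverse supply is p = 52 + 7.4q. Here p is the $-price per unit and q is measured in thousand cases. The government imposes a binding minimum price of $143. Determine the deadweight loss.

Competitive equilibrium: 153.2 − 4q = 52 + 7.4q → q* = 8.8772, p* = 117.6912.
At the floor p = 143, quantity demanded = (153.2 − 143)/4 = 2.55.
Sellers' marginal cost at q' = 2.55: 52 + 7.4·2.55 = 70.87.
Δq = 8.8772 − 2.55 = 6.3272; wedge = 143 − 70.87 = 72.13.
Deadweight loss = ½ × 6.3272 × 72.13 = $228.19 thousand.

$228.19 thousand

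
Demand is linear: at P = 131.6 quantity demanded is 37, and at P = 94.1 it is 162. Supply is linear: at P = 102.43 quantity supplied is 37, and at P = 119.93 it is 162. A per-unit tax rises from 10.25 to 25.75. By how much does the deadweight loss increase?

634.09

Demand slope = (94.1 − 131.6)/(162 − 37) = −0.3, so P = 142.7 − 0.3Q.
Supply slope = (119.93 − 102.43)/(162 − 37) = 0.14, so P = 97.25 + 0.14Q.
Competitive equilibrium: 142.7 − 0.3Q = 97.25 + 0.14Q → Q* = 103.2955, P* = 111.7114.
For a per-unit tax t: ΔQ = t/0.44, so DWL = ½·t·(t/0.44) = t²/0.88.
At t = 10.25: DWL = 119.389. At t = 25.75: DWL = 753.48.
Increase = 753.48 − 119.389 = 634.09.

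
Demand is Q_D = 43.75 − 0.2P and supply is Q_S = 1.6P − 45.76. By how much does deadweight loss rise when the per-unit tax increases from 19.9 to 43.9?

136.11

In inverse form: demand P = 218.75 − 5Q, supply P = 28.6 + 0.625Q.
Competitive equilibrium: 218.75 − 5Q = 28.6 + 0.625Q → Q* = 33.8044, P* = 49.7278.
For a per-unit tax t: ΔQ = t/5.625, so DWL = ½·t·(t/5.625) = t²/11.25.
At t = 19.9: DWL = 35.201. At t = 43.9: DWL = 171.308.
Increase = 171.308 − 35.201 = 136.11.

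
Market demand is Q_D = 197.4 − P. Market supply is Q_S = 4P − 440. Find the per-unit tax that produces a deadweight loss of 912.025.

47.75

In inverse form: demand P = 197.4 − Q, supply P = 110 + 0.25Q.
Competitive equilibrium: 197.4 − Q = 110 + 0.25Q → Q* = 69.92, P* = 127.48.
A tax t gives ΔQ = t/1.25 and wedge t, so DWL = t²/2.5.
t²/2.5 = 912.025 → t² = 2280.0625 → t = 47.75.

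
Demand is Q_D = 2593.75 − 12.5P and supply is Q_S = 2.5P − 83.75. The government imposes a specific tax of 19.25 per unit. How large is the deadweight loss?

386

In inverse form: demand P = 207.5 − 0.08Q, supply P = 33.5 + 0.4Q.
Competitive equilibrium: 207.5 − 0.08Q = 33.5 + 0.4Q → Q* = 362.5, P* = 178.5.
With the tax, the buyer price exceeds the seller price by 19.25: (207.5 − 0.08Q) − (33.5 + 0.4Q) = 19.25 → Q' = 322.3958.
ΔQ = 362.5 − 322.3958 = 40.1042; the wedge equals the tax, 19.25.
Deadweight loss = ½ × 40.1042 × 19.25 = 386.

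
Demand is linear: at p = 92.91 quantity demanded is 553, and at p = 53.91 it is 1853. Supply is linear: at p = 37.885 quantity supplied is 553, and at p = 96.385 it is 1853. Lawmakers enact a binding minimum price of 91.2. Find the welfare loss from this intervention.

17170.42

Demand slope = (53.91 − 92.91)/(1853 − 553) = −0.03, so p = 109.5 − 0.03q.
Supply slope = (96.385 − 37.885)/(1853 − 553) = 0.045, so p = 13 + 0.045q.
Competitive equilibrium: 109.5 − 0.03q = 13 + 0.045q → q* = 1286.6667, p* = 70.9.
At the floor p = 91.2, quantity demanded = (109.5 − 91.2)/0.03 = 610.
Sellers' marginal cost at q' = 610: 13 + 0.045·610 = 40.45.
Δq = 1286.6667 − 610 = 676.6667; wedge = 91.2 − 40.45 = 50.75.
DWL = ½ × 676.6667 × 50.75 = 17170.42.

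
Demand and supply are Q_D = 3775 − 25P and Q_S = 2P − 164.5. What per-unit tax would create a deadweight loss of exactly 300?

18

In inverse form: demand P = 151 − 0.04Q, supply P = 82.25 + 0.5Q.
Competitive equilibrium: 151 − 0.04Q = 82.25 + 0.5Q → Q* = 127.3148, P* = 145.9074.
A tax t gives ΔQ = t/0.54 and wedge t, so DWL = t²/1.08.
t²/1.08 = 300 → t² = 324 → t = 18.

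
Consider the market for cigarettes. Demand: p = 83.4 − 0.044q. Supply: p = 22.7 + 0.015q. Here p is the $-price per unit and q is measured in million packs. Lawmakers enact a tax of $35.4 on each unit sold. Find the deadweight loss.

$10620 million

Competitive equilibrium: 83.4 − 0.044q = 22.7 + 0.015q → q* = 1028.8136, p* = 38.1322.
With the tax, the buyer price exceeds the seller price by 35.4: (83.4 − 0.044q) − (22.7 + 0.015q) = 35.4 → q' = 428.8136.
Δq = 1028.8136 − 428.8136 = 600; the wedge equals the tax, 35.4.
Welfare loss = ½ × 600 × 35.4 = $10620 million.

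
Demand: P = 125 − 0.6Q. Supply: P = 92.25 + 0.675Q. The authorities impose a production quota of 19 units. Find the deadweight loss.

28.50

Competitive equilibrium: 125 − 0.6Q = 92.25 + 0.675Q → Q* = 25.6863, P* = 109.5882.
At Q = 19: demand price = 125 − 0.6·19 = 113.6; supply price = 92.25 + 0.675·19 = 105.075.
ΔQ = 25.6863 − 19 = 6.6863; wedge = 113.6 − 105.075 = 8.525.
Deadweight loss = ½ × 6.6863 × 8.525 = 28.50.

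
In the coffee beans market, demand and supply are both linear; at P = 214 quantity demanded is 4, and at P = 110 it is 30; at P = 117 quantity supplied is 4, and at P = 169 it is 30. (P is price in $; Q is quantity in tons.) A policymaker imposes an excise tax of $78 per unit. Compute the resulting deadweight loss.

$507

Demand slope = (110 − 214)/(30 − 4) = −4, so P = 230 − 4Q.
Supply slope = (169 − 117)/(30 − 4) = 2, so P = 109 + 2Q.
Competitive equilibrium: 230 − 4Q = 109 + 2Q → Q* = 20.1667, P* = 149.3333.
With the tax, the buyer price exceeds the seller price by 78: (230 − 4Q) − (109 + 2Q) = 78 → Q' = 7.1667.
ΔQ = 20.1667 − 7.1667 = 13; the wedge equals the tax, 78.
Deadweight loss = ½ × 13 × 78 = $507.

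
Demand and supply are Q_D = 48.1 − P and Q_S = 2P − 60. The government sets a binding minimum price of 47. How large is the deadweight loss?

In inverse form: demand P = 48.1 − Q, supply P = 30 + 0.5Q.
Competitive equilibrium: 48.1 − Q = 30 + 0.5Q → Q* = 12.0667, P* = 36.0333.
At the floor P = 47, quantity demanded = (48.1 − 47)/1 = 1.1.
Sellers' marginal cost at Q' = 1.1: 30 + 0.5·1.1 = 30.55.
ΔQ = 12.0667 − 1.1 = 10.9667; wedge = 47 − 30.55 = 16.45.
DWL = ½ × 10.9667 × 16.45 = 90.20.

90.20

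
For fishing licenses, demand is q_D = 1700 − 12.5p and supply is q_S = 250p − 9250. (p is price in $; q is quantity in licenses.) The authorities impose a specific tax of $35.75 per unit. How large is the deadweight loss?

In inverse form: demand p = 136 − 0.08q, supply p = 37 + 0.004q.
Competitive equilibrium: 136 − 0.08q = 37 + 0.004q → q* = 1178.5714, p* = 41.7143.
With the tax, the buyer price exceeds the seller price by 35.75: (136 − 0.08q) − (37 + 0.004q) = 35.75 → q' = 752.9762.
Δq = 1178.5714 − 752.9762 = 425.5952; the wedge equals the tax, 35.75.
The triangle = ½ × 425.5952 × 35.75 = $7607.51.

$7607.51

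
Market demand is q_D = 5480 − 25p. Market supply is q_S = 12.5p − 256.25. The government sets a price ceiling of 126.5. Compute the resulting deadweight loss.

In inverse form: demand p = 219.2 − 0.04q, supply p = 20.5 + 0.08q.
Competitive equilibrium: 219.2 − 0.04q = 20.5 + 0.08q → q* = 1655.8333, p* = 152.9667.
At the ceiling p = 126.5, quantity supplied = (126.5 − 20.5)/0.08 = 1325.
Willingness to pay at q' = 1325: 219.2 − 0.04·1325 = 166.2.
Δq = 1655.8333 − 1325 = 330.8333; wedge = 166.2 − 126.5 = 39.7.
DWL = ½ × 330.8333 × 39.7 = 6567.04.

6567.04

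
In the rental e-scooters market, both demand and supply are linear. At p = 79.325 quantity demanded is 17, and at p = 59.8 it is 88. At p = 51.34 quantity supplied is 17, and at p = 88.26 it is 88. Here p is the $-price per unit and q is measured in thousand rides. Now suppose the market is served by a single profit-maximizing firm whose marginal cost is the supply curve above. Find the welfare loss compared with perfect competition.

Demand slope = (59.8 − 79.325)/(88 − 17) = −0.275, so p = 84 − 0.275q.
Supply slope = (88.26 − 51.34)/(88 − 17) = 0.52, so p = 42.5 + 0.52q.
Competitive equilibrium: 84 − 0.275q = 42.5 + 0.52q → q* = 52.2013, p* = 69.6447.
Marginal revenue: MR = 84 − 0.55q. Set MR = MC: 84 − 0.55q = 42.5 + 0.52q → q_m = 38.785.
Price p_m = 84 − 0.275·38.785 = 73.3341; MC(q_m) = 42.5 + 0.52·38.785 = 62.6682.
Competitive q* = 52.2013, so Δq = 13.4163; wedge = 73.3341 − 62.6682 = 10.6659.
Deadweight loss = ½ × 13.4163 × 10.6659 = $71.55 thousand.

$71.55 thousand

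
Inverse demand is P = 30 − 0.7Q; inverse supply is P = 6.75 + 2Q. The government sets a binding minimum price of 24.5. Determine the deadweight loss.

0.77

Competitive equilibrium: 30 − 0.7Q = 6.75 + 2Q → Q* = 8.6111, P* = 23.9722.
At the floor P = 24.5, quantity demanded = (30 − 24.5)/0.7 = 7.8571.
Sellers' marginal cost at Q' = 7.8571: 6.75 + 2·7.8571 = 22.4642.
ΔQ = 8.6111 − 7.8571 = 0.754; wedge = 24.5 − 22.4642 = 2.0358.
The triangle = ½ × 0.754 × 2.0358 = 0.77.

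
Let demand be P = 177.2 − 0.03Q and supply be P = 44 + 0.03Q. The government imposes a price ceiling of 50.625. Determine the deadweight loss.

119900.02

Competitive equilibrium: 177.2 − 0.03Q = 44 + 0.03Q → Q* = 2220, P* = 110.6.
At the ceiling P = 50.625, quantity supplied = (50.625 − 44)/0.03 = 220.8333.
Willingness to pay at Q' = 220.8333: 177.2 − 0.03·220.8333 = 170.575.
ΔQ = 2220 − 220.8333 = 1999.1667; wedge = 170.575 − 50.625 = 119.95.
DWL = ½ × 1999.1667 × 119.95 = 119900.02.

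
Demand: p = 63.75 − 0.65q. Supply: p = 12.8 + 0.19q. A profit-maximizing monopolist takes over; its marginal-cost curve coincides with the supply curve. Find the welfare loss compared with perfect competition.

294.06

Competitive equilibrium: 63.75 − 0.65q = 12.8 + 0.19q → q* = 60.6548, p* = 24.3244.
Marginal revenue: MR = 63.75 − 1.3q. Set MR = MC: 63.75 − 1.3q = 12.8 + 0.19q → q_m = 34.1946.
Price p_m = 63.75 − 0.65·34.1946 = 41.5235; MC(q_m) = 12.8 + 0.19·34.1946 = 19.297.
Competitive q* = 60.6548, so Δq = 26.4602; wedge = 41.5235 − 19.297 = 22.2265.
The triangle = ½ × 26.4602 × 22.2265 = 294.06.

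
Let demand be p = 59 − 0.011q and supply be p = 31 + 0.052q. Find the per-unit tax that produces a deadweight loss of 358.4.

6.72

Competitive equilibrium: 59 − 0.011q = 31 + 0.052q → q* = 444.4444, p* = 54.1111.
A tax t gives Δq = t/0.063 and wedge t, so DWL = t²/0.126.
t²/0.126 = 358.4 → t² = 45.1584 → t = 6.72.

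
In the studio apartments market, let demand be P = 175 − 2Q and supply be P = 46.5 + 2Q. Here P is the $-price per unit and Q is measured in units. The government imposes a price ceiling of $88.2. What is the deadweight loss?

$254.25

Competitive equilibrium: 175 − 2Q = 46.5 + 2Q → Q* = 32.125, P* = 110.75.
At the ceiling P = 88.2, quantity supplied = (88.2 − 46.5)/2 = 20.85.
Willingness to pay at Q' = 20.85: 175 − 2·20.85 = 133.3.
ΔQ = 32.125 − 20.85 = 11.275; wedge = 133.3 − 88.2 = 45.1.
Welfare loss = ½ × 11.275 × 45.1 = $254.25.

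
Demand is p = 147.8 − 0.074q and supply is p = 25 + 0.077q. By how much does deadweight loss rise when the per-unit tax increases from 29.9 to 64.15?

10666.27

Competitive equilibrium: 147.8 − 0.074q = 25 + 0.077q → q* = 813.245, p* = 87.6199.
For a per-unit tax t: Δq = t/0.151, so DWL = ½·t·(t/0.151) = t²/0.302.
At t = 29.9: DWL = 2960.298. At t = 64.15: DWL = 13626.565.
Increase = 13626.565 − 2960.298 = 10666.27.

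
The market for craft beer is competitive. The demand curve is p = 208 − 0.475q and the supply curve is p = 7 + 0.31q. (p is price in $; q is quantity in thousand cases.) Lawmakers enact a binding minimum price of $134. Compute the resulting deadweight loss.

$3945.55 thousand

Competitive equilibrium: 208 − 0.475q = 7 + 0.31q → q* = 256.05096, p* = 86.3758.
At the floor p = 134, quantity demanded = (208 − 134)/0.475 = 155.78947.
Sellers' marginal cost at q' = 155.78947: 7 + 0.31·155.78947 = 55.29474.
Δq = 256.05096 − 155.78947 = 100.26149; wedge = 134 − 55.29474 = 78.70526.
Welfare loss = ½ × 100.26149 × 78.70526 = $3945.55 thousand.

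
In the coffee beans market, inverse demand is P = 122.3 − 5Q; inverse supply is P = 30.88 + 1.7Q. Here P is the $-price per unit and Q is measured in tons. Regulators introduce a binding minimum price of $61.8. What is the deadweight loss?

Competitive equilibrium: 122.3 − 5Q = 30.88 + 1.7Q → Q* = 13.6448, P* = 54.0761.
At the floor P = 61.8, quantity demanded = (122.3 − 61.8)/5 = 12.1.
Sellers' marginal cost at Q' = 12.1: 30.88 + 1.7·12.1 = 51.45.
ΔQ = 13.6448 − 12.1 = 1.5448; wedge = 61.8 − 51.45 = 10.35.
The triangle = ½ × 1.5448 × 10.35 = $7.99.

$7.99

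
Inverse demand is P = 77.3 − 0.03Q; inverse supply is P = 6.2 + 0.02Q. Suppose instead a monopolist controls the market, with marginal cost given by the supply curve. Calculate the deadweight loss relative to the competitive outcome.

Competitive equilibrium: 77.3 − 0.03Q = 6.2 + 0.02Q → Q* = 1422, P* = 34.64.
Marginal revenue: MR = 77.3 − 0.06Q. Set MR = MC: 77.3 − 0.06Q = 6.2 + 0.02Q → Q_m = 888.75.
Price P_m = 77.3 − 0.03·888.75 = 50.6375; MC(Q_m) = 6.2 + 0.02·888.75 = 23.975.
Competitive Q* = 1422, so ΔQ = 533.25; wedge = 50.6375 − 23.975 = 26.6625.
Welfare loss = ½ × 533.25 × 26.6625 = 7108.89.

7108.89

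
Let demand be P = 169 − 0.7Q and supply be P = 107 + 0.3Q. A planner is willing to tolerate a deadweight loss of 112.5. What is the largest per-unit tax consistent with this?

15

Competitive equilibrium: 169 − 0.7Q = 107 + 0.3Q → Q* = 62, P* = 125.6.
A tax t gives ΔQ = t/1 and wedge t, so DWL = t²/2.
t²/2 = 112.5 → t² = 225 → t = 15.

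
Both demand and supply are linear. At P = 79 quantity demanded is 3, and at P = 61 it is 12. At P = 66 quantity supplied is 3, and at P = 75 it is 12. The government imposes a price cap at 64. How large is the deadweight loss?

60.17

Demand slope = (61 − 79)/(12 − 3) = −2, so P = 85 − 2Q.
Supply slope = (75 − 66)/(12 − 3) = 1, so P = 63 + Q.
Competitive equilibrium: 85 − 2Q = 63 + Q → Q* = 7.3333, P* = 70.3333.
At the ceiling P = 64, quantity supplied = (64 − 63)/1 = 1.
Willingness to pay at Q' = 1: 85 − 2·1 = 83.
ΔQ = 7.3333 − 1 = 6.3333; wedge = 83 − 64 = 19.
The triangle = ½ × 6.3333 × 19 = 60.17.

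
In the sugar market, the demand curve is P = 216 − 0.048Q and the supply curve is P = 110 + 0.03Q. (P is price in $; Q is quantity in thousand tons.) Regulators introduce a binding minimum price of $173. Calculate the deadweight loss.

Competitive equilibrium: 216 − 0.048Q = 110 + 0.03Q → Q* = 1358.97436, P* = 150.76923.
At the floor P = 173, quantity demanded = (216 − 173)/0.048 = 895.83333.
Sellers' marginal cost at Q' = 895.83333: 110 + 0.03·895.83333 = 136.875.
ΔQ = 1358.97436 − 895.83333 = 463.14103; wedge = 173 − 136.875 = 36.125.
Welfare loss = ½ × 463.14103 × 36.125 = $8365.48 thousand.

$8365.48 thousand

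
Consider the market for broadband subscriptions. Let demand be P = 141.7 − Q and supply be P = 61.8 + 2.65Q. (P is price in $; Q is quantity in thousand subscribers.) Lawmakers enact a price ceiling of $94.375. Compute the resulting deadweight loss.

Competitive equilibrium: 141.7 − Q = 61.8 + 2.65Q → Q* = 21.8904, P* = 119.8096.
At the ceiling P = 94.375, quantity supplied = (94.375 − 61.8)/2.65 = 12.2925.
Willingness to pay at Q' = 12.2925: 141.7 − 1·12.2925 = 129.4075.
ΔQ = 21.8904 − 12.2925 = 9.5979; wedge = 129.4075 − 94.375 = 35.0325.
Welfare loss = ½ × 9.5979 × 35.0325 = $168.12 thousand.

$168.12 thousand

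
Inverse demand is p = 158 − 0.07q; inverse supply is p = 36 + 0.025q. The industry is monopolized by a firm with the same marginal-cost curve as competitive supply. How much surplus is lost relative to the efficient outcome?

14099.19

Competitive equilibrium: 158 − 0.07q = 36 + 0.025q → q* = 1284.21053, p* = 68.10526.
Marginal revenue: MR = 158 − 0.14q. Set MR = MC: 158 − 0.14q = 36 + 0.025q → q_m = 739.39394.
Price p_m = 158 − 0.07·739.39394 = 106.24242; MC(q_m) = 36 + 0.025·739.39394 = 54.48485.
Competitive q* = 1284.21053, so Δq = 544.81659; wedge = 106.24242 − 54.48485 = 51.75757.
Welfare loss = ½ × 544.81659 × 51.75757 = 14099.19.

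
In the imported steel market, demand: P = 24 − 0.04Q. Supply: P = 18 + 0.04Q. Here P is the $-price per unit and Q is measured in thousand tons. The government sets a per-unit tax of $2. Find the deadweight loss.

Competitive equilibrium: 24 − 0.04Q = 18 + 0.04Q → Q* = 75, P* = 21.
With the tax, the buyer price exceeds the seller price by 2: (24 − 0.04Q) − (18 + 0.04Q) = 2 → Q' = 50.
ΔQ = 75 − 50 = 25; the wedge equals the tax, 2.
Welfare loss = ½ × 25 × 2 = $25 thousand.

$25 thousand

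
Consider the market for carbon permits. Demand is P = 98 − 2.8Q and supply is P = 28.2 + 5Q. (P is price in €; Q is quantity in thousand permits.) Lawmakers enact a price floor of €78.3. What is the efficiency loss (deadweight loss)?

Competitive equilibrium: 98 − 2.8Q = 28.2 + 5Q → Q* = 8.9487, P* = 72.9436.
At the floor P = 78.3, quantity demanded = (98 − 78.3)/2.8 = 7.0357.
Sellers' marginal cost at Q' = 7.0357: 28.2 + 5·7.0357 = 63.3785.
ΔQ = 8.9487 − 7.0357 = 1.913; wedge = 78.3 − 63.3785 = 14.9215.
Welfare loss = ½ × 1.913 × 14.9215 = €14.27 thousand.

€14.27 thousand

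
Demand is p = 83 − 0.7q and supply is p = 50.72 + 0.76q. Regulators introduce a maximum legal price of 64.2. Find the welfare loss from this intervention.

13.96

Competitive equilibrium: 83 − 0.7q = 50.72 + 0.76q → q* = 22.1096, p* = 67.5233.
At the ceiling p = 64.2, quantity supplied = (64.2 − 50.72)/0.76 = 17.7368.
Willingness to pay at q' = 17.7368: 83 − 0.7·17.7368 = 70.5842.
Δq = 22.1096 − 17.7368 = 4.3728; wedge = 70.5842 − 64.2 = 6.3842.
DWL = ½ × 4.3728 × 6.3842 = 13.96.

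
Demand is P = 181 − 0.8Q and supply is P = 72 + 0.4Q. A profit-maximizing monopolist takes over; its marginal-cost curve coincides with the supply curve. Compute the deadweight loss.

792.07

Competitive equilibrium: 181 − 0.8Q = 72 + 0.4Q → Q* = 90.8333, P* = 108.3333.
Marginal revenue: MR = 181 − 1.6Q. Set MR = MC: 181 − 1.6Q = 72 + 0.4Q → Q_m = 54.5.
Price P_m = 181 − 0.8·54.5 = 137.4; MC(Q_m) = 72 + 0.4·54.5 = 93.8.
Competitive Q* = 90.8333, so ΔQ = 36.3333; wedge = 137.4 − 93.8 = 43.6.
Deadweight loss = ½ × 36.3333 × 43.6 = 792.07.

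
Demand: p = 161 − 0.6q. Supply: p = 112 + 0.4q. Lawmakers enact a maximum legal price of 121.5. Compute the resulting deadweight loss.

318.78

Competitive equilibrium: 161 − 0.6q = 112 + 0.4q → q* = 49, p* = 131.6.
At the ceiling p = 121.5, quantity supplied = (121.5 − 112)/0.4 = 23.75.
Willingness to pay at q' = 23.75: 161 − 0.6·23.75 = 146.75.
Δq = 49 − 23.75 = 25.25; wedge = 146.75 − 121.5 = 25.25.
Deadweight loss = ½ × 25.25 × 25.25 = 318.78.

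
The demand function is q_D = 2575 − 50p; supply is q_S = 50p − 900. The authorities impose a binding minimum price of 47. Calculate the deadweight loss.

In inverse form: demand p = 51.5 − 0.02q, supply p = 18 + 0.02q.
Competitive equilibrium: 51.5 − 0.02q = 18 + 0.02q → q* = 837.5, p* = 34.75.
At the floor p = 47, quantity demanded = (51.5 − 47)/0.02 = 225.
Sellers' marginal cost at q' = 225: 18 + 0.02·225 = 22.5.
Δq = 837.5 − 225 = 612.5; wedge = 47 − 22.5 = 24.5.
DWL = ½ × 612.5 × 24.5 = 7503.125.

7503.125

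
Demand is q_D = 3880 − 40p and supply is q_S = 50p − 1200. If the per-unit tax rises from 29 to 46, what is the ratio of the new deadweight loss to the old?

2.516

In inverse form: demand p = 97 − 0.025q, supply p = 24 + 0.02q.
Competitive equilibrium: 97 − 0.025q = 24 + 0.02q → q* = 1622.2222, p* = 56.4444.
For a per-unit tax t: Δq = t/0.045, so DWL = ½·t·(t/0.045) = t²/0.09.
At t = 29: DWL = 9344.444. At t = 46: DWL = 23511.111.
Ratio = (46/29)² = 2.516.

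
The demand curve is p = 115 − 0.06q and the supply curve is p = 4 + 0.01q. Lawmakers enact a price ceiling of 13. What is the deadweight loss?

16457.14

Competitive equilibrium: 115 − 0.06q = 4 + 0.01q → q* = 1585.7143, p* = 19.8571.
At the ceiling p = 13, quantity supplied = (13 − 4)/0.01 = 900.
Willingness to pay at q' = 900: 115 − 0.06·900 = 61.
Δq = 1585.7143 − 900 = 685.7143; wedge = 61 − 13 = 48.
Welfare loss = ½ × 685.7143 × 48 = 16457.14.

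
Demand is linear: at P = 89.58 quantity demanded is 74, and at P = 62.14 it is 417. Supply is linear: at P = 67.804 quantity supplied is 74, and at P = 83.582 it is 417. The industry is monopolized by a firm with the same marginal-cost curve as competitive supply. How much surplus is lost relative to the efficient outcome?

578.85

Demand slope = (62.14 − 89.58)/(417 − 74) = −0.08, so P = 95.5 − 0.08Q.
Supply slope = (83.582 − 67.804)/(417 − 74) = 0.046, so P = 64.4 + 0.046Q.
Competitive equilibrium: 95.5 − 0.08Q = 64.4 + 0.046Q → Q* = 246.8254, P* = 75.754.
Marginal revenue: MR = 95.5 − 0.16Q. Set MR = MC: 95.5 − 0.16Q = 64.4 + 0.046Q → Q_m = 150.9709.
Price P_m = 95.5 − 0.08·150.9709 = 83.4223; MC(Q_m) = 64.4 + 0.046·150.9709 = 71.3447.
Competitive Q* = 246.8254, so ΔQ = 95.8545; wedge = 83.4223 − 71.3447 = 12.0776.
Welfare loss = ½ × 95.8545 × 12.0776 = 578.85.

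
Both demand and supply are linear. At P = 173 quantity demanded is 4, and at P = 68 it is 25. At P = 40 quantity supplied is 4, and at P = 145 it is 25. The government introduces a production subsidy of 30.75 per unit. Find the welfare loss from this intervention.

47.28

Demand slope = (68 − 173)/(25 − 4) = −5, so P = 193 − 5Q.
Supply slope = (145 − 40)/(25 − 4) = 5, so P = 20 + 5Q.
Competitive equilibrium: 193 − 5Q = 20 + 5Q → Q* = 17.3, P* = 106.5.
The subsidy lowers effective supply by 30.75: P = 5Q − 10.75.
New quantity: 193 − 5Q = 5Q − 10.75 → Q' = 20.375.
Overproduction ΔQ = 20.375 − 17.3 = 3.075; wedge = subsidy = 30.75.
Deadweight loss = ½ × 3.075 × 30.75 = 47.28.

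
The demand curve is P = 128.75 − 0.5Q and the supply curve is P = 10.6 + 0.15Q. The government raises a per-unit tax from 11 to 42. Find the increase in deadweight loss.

1263.85

Competitive equilibrium: 128.75 − 0.5Q = 10.6 + 0.15Q → Q* = 181.7692, P* = 37.8654.
For a per-unit tax t: ΔQ = t/0.65, so DWL = ½·t·(t/0.65) = t²/1.3.
At t = 11: DWL = 93.077. At t = 42: DWL = 1356.923.
Increase = 1356.923 − 93.077 = 1263.85.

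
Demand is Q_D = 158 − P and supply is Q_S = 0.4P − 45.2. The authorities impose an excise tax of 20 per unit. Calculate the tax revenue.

In inverse form: demand P = 158 − Q, supply P = 113 + 2.5Q.
Competitive equilibrium: 158 − Q = 113 + 2.5Q → Q* = 12.8571, P* = 145.1429.
With the tax, the buyer price exceeds the seller price by 20: (158 − Q) − (113 + 2.5Q) = 20 → Q' = 7.1429.
Tax revenue = 20 × 7.1429 = 142.86.

142.86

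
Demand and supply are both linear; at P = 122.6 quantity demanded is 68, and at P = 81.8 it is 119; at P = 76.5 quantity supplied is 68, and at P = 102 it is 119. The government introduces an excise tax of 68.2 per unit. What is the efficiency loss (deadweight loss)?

Demand slope = (81.8 − 122.6)/(119 − 68) = −0.8, so P = 177 − 0.8Q.
Supply slope = (102 − 76.5)/(119 − 68) = 0.5, so P = 42.5 + 0.5Q.
Competitive equilibrium: 177 − 0.8Q = 42.5 + 0.5Q → Q* = 103.4615, P* = 94.2308.
With the tax, the buyer price exceeds the seller price by 68.2: (177 − 0.8Q) − (42.5 + 0.5Q) = 68.2 → Q' = 51.
ΔQ = 103.4615 − 51 = 52.4615; the wedge equals the tax, 68.2.
The triangle = ½ × 52.4615 × 68.2 = 1788.94.

1788.94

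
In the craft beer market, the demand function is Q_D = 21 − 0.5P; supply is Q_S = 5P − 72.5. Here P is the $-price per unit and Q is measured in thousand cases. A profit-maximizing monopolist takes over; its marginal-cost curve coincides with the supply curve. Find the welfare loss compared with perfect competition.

$38.97 thousand

In inverse form: demand P = 42 − 2Q, supply P = 14.5 + 0.2Q.
Competitive equilibrium: 42 − 2Q = 14.5 + 0.2Q → Q* = 12.5, P* = 17.
Marginal revenue: MR = 42 − 4Q. Set MR = MC: 42 − 4Q = 14.5 + 0.2Q → Q_m = 6.5476.
Price P_m = 42 − 2·6.5476 = 28.9048; MC(Q_m) = 14.5 + 0.2·6.5476 = 15.8095.
Competitive Q* = 12.5, so ΔQ = 5.9524; wedge = 28.9048 − 15.8095 = 13.0953.
DWL = ½ × 5.9524 × 13.0953 = $38.97 thousand.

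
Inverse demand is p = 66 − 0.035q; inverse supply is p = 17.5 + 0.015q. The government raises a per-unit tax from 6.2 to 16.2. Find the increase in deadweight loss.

2240

Competitive equilibrium: 66 − 0.035q = 17.5 + 0.015q → q* = 970, p* = 32.05.
For a per-unit tax t: Δq = t/0.05, so DWL = ½·t·(t/0.05) = t²/0.1.
At t = 6.2: DWL = 384.4. At t = 16.2: DWL = 2624.4.
Increase = 2624.4 − 384.4 = 2240.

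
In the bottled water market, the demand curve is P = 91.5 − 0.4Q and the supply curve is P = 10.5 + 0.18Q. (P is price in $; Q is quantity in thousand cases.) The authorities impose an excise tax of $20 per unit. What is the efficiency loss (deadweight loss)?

$344.83 thousand

Competitive equilibrium: 91.5 − 0.4Q = 10.5 + 0.18Q → Q* = 139.6552, P* = 35.6379.
With the tax, the buyer price exceeds the seller price by 20: (91.5 − 0.4Q) − (10.5 + 0.18Q) = 20 → Q' = 105.1724.
ΔQ = 139.6552 − 105.1724 = 34.4828; the wedge equals the tax, 20.
DWL = ½ × 34.4828 × 20 = $344.83 thousand.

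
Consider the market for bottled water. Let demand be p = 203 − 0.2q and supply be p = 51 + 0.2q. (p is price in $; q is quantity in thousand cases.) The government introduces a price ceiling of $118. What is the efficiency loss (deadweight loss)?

Competitive equilibrium: 203 − 0.2q = 51 + 0.2q → q* = 380, p* = 127.
At the ceiling p = 118, quantity supplied = (118 − 51)/0.2 = 335.
Willingness to pay at q' = 335: 203 − 0.2·335 = 136.
Δq = 380 − 335 = 45; wedge = 136 − 118 = 18.
Deadweight loss = ½ × 45 × 18 = $405 thousand.

$405 thousand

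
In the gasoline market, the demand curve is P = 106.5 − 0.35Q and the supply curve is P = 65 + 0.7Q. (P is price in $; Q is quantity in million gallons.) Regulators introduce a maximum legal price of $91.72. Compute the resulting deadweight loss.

$0.96 million

Competitive equilibrium: 106.5 − 0.35Q = 65 + 0.7Q → Q* = 39.5238, P* = 92.6667.
At the ceiling P = 91.72, quantity supplied = (91.72 − 65)/0.7 = 38.1714.
Willingness to pay at Q' = 38.1714: 106.5 − 0.35·38.1714 = 93.14.
ΔQ = 39.5238 − 38.1714 = 1.3524; wedge = 93.14 − 91.72 = 1.42.
The triangle = ½ × 1.3524 × 1.42 = $0.96 million.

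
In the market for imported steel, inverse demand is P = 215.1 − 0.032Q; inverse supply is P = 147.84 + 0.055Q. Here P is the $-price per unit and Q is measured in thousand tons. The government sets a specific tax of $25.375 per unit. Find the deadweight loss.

$3700.52 thousand

Competitive equilibrium: 215.1 − 0.032Q = 147.84 + 0.055Q → Q* = 773.1034, P* = 190.3607.
With the tax, the buyer price exceeds the seller price by 25.375: (215.1 − 0.032Q) − (147.84 + 0.055Q) = 25.375 → Q' = 481.4368.
ΔQ = 773.1034 − 481.4368 = 291.6666; the wedge equals the tax, 25.375.
The triangle = ½ × 291.6666 × 25.375 = $3700.52 thousand.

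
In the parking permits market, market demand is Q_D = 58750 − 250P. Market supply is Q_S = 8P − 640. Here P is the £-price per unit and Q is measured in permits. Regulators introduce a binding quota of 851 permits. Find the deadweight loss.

In inverse form: demand P = 235 − 0.004Q, supply P = 80 + 0.125Q.
Competitive equilibrium: 235 − 0.004Q = 80 + 0.125Q → Q* = 1201.5504, P* = 230.1938.
At Q = 851: demand price = 235 − 0.004·851 = 231.596; supply price = 80 + 0.125·851 = 186.375.
ΔQ = 1201.5504 − 851 = 350.5504; wedge = 231.596 − 186.375 = 45.221.
The triangle = ½ × 350.5504 × 45.221 = £7926.12.

£7926.12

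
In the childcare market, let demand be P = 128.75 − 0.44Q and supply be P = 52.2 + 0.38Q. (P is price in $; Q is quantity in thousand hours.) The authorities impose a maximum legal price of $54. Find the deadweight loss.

$3219.71 thousand

Competitive equilibrium: 128.75 − 0.44Q = 52.2 + 0.38Q → Q* = 93.3537, P* = 87.6744.
At the ceiling P = 54, quantity supplied = (54 − 52.2)/0.38 = 4.7368.
Willingness to pay at Q' = 4.7368: 128.75 − 0.44·4.7368 = 126.6658.
ΔQ = 93.3537 − 4.7368 = 88.6169; wedge = 126.6658 − 54 = 72.6658.
Deadweight loss = ½ × 88.6169 × 72.6658 = $3219.71 thousand.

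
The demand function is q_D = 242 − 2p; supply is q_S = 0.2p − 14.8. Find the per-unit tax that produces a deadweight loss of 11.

11

In inverse form: demand p = 121 − 0.5q, supply p = 74 + 5q.
Competitive equilibrium: 121 − 0.5q = 74 + 5q → q* = 8.5455, p* = 116.7273.
A tax t gives Δq = t/5.5 and wedge t, so DWL = t²/11.
t²/11 = 11 → t² = 121 → t = 11.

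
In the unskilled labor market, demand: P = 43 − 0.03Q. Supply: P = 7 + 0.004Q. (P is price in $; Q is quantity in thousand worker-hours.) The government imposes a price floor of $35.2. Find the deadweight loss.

Competitive equilibrium: 43 − 0.03Q = 7 + 0.004Q → Q* = 1058.8235, P* = 11.2353.
At the floor P = 35.2, quantity demanded = (43 − 35.2)/0.03 = 260.
Sellers' marginal cost at Q' = 260: 7 + 0.004·260 = 8.04.
ΔQ = 1058.8235 − 260 = 798.8235; wedge = 35.2 − 8.04 = 27.16.
The triangle = ½ × 798.8235 × 27.16 = $10848.02 thousand.

$10848.02 thousand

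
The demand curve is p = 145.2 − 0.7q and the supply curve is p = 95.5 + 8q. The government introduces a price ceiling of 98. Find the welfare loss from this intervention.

Competitive equilibrium: 145.2 − 0.7q = 95.5 + 8q → q* = 5.7126, p* = 141.2011.
At the ceiling p = 98, quantity supplied = (98 − 95.5)/8 = 0.3125.
Willingness to pay at q' = 0.3125: 145.2 − 0.7·0.3125 = 144.9813.
Δq = 5.7126 − 0.3125 = 5.4001; wedge = 144.9813 − 98 = 46.9813.
Deadweight loss = ½ × 5.4001 × 46.9813 = 126.85.

126.85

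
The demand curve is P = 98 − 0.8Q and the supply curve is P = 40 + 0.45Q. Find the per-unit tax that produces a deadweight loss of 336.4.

Competitive equilibrium: 98 − 0.8Q = 40 + 0.45Q → Q* = 46.4, P* = 60.88.
A tax t gives ΔQ = t/1.25 and wedge t, so DWL = t²/2.5.
t²/2.5 = 336.4 → t² = 841 → t = 29.

29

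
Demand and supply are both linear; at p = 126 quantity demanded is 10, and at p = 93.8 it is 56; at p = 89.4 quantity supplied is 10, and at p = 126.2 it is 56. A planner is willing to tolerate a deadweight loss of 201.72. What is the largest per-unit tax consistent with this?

24.6

Demand slope = (93.8 − 126)/(56 − 10) = −0.7, so p = 133 − 0.7q.
Supply slope = (126.2 − 89.4)/(56 − 10) = 0.8, so p = 81.4 + 0.8q.
Competitive equilibrium: 133 − 0.7q = 81.4 + 0.8q → q* = 34.4, p* = 108.92.
A tax t gives Δq = t/1.5 and wedge t, so DWL = t²/3.
t²/3 = 201.72 → t² = 605.16 → t = 24.6.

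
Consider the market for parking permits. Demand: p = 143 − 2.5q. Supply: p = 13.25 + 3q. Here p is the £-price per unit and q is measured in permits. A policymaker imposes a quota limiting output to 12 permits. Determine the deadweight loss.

£369.46

Competitive equilibrium: 143 − 2.5q = 13.25 + 3q → q* = 23.5909, p* = 84.0227.
At q = 12: demand price = 143 − 2.5·12 = 113; supply price = 13.25 + 3·12 = 49.25.
Δq = 23.5909 − 12 = 11.5909; wedge = 113 − 49.25 = 63.75.
DWL = ½ × 11.5909 × 63.75 = £369.46.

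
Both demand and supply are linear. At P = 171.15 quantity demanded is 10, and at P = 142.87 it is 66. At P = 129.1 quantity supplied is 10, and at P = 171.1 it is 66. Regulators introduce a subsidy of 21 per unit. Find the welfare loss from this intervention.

Demand slope = (142.87 − 171.15)/(66 − 10) = −0.505, so P = 176.2 − 0.505Q.
Supply slope = (171.1 − 129.1)/(66 − 10) = 0.75, so P = 121.6 + 0.75Q.
Competitive equilibrium: 176.2 − 0.505Q = 121.6 + 0.75Q → Q* = 43.506, P* = 154.2295.
The subsidy lowers effective supply by 21: P = 100.6 + 0.75Q.
New quantity: 176.2 − 0.505Q = 100.6 + 0.75Q → Q' = 60.239.
Overproduction ΔQ = 60.239 − 43.506 = 16.733; wedge = subsidy = 21.
Deadweight loss = ½ × 16.733 × 21 = 175.70.

175.70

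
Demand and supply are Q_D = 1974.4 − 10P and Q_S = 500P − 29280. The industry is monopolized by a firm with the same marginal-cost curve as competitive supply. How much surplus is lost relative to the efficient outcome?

23171.09

In inverse form: demand P = 197.44 − 0.1Q, supply P = 58.56 + 0.002Q.
Competitive equilibrium: 197.44 − 0.1Q = 58.56 + 0.002Q → Q* = 1361.56863, P* = 61.28314.
Marginal revenue: MR = 197.44 − 0.2Q. Set MR = MC: 197.44 − 0.2Q = 58.56 + 0.002Q → Q_m = 687.52475.
Price P_m = 197.44 − 0.1·687.52475 = 128.68753; MC(Q_m) = 58.56 + 0.002·687.52475 = 59.93505.
Competitive Q* = 1361.56863, so ΔQ = 674.04388; wedge = 128.68753 − 59.93505 = 68.75248.
The triangle = ½ × 674.04388 × 68.75248 = 23171.09.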